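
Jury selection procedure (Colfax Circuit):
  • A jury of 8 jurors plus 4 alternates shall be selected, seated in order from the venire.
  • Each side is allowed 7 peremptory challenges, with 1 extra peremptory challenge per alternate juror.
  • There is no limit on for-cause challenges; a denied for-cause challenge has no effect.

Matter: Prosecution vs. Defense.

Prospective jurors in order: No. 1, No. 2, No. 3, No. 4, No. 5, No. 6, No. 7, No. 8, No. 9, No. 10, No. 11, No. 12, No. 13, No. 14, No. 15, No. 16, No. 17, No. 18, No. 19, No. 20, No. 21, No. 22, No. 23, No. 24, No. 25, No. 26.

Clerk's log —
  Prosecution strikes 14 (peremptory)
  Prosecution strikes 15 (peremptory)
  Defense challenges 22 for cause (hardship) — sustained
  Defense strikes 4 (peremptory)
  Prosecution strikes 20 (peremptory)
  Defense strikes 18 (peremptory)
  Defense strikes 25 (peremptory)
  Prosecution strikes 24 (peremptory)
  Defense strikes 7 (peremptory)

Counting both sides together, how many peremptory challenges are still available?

14

Prosecution allotment: 7 base + 1 × 4 alternates = 11. Defense allotment: 7 base + 1 × 4 alternates = 11.
Prosecution peremptories used: #14, #15, #20, #24 — 4.
Defense peremptories used: #4, #18, #25, #7 — 4 (the for-cause on #22 doesn't count).
Remaining: (11 − 4) + (11 − 4) = 14.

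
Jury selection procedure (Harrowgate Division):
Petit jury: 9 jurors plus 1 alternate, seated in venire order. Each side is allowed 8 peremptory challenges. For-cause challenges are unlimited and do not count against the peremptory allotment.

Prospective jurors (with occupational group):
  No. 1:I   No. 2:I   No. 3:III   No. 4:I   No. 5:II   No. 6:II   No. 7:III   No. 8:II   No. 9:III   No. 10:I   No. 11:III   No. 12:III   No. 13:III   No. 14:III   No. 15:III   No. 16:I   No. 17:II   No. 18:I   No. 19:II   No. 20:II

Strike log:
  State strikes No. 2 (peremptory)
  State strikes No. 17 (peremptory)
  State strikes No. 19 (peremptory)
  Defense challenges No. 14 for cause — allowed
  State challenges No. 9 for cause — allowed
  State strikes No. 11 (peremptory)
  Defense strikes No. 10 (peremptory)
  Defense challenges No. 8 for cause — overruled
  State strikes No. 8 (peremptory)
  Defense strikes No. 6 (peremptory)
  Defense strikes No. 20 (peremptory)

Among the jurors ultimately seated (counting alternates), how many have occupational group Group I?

Removed: #2, #6, #8, #9, #10, #11, #14, #17, #19, #20.
Seated (10 incl. alternates): #1, #3, #4, #5, #7, #12, #13, #15, #16, #18.
Of those, in Group I: #1, #4, #16, #18 → 4.

4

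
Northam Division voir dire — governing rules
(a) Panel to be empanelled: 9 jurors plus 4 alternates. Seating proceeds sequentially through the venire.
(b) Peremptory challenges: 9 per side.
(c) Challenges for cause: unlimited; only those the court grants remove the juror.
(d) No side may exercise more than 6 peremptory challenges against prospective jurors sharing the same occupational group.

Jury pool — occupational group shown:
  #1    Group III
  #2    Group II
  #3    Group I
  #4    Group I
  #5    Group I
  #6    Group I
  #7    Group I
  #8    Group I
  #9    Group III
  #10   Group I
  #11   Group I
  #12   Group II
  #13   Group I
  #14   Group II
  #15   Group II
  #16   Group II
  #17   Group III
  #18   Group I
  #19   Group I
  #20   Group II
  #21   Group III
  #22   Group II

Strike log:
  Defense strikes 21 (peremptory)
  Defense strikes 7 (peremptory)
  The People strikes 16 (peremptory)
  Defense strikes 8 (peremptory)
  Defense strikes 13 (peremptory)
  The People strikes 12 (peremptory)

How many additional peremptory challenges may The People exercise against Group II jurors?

The People peremptories so far: #16, #12 — 2 of 9 used, 7 left overall.
Against Group II: #16, #12 — 2 used; per-group cap 6 leaves 4.
Binding limit: min(7, 4) = 4.

4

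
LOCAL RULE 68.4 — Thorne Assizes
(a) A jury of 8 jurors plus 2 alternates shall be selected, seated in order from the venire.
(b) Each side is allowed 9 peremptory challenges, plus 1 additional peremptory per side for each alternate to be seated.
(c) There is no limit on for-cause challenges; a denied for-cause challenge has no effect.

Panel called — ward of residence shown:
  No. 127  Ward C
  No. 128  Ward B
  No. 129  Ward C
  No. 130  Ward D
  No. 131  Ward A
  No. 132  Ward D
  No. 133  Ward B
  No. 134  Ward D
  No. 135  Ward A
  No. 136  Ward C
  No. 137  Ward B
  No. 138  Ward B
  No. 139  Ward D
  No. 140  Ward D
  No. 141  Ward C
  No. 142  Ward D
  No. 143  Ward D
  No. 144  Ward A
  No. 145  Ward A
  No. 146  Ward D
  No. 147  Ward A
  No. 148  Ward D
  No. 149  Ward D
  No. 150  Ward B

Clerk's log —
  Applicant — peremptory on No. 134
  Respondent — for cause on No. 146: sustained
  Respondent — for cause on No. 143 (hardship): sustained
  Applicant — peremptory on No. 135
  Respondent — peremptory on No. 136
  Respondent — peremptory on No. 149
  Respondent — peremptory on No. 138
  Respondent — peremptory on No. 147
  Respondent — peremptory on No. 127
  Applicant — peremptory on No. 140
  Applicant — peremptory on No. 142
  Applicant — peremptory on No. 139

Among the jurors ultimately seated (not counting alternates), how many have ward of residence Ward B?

3

Removed: #127, #134, #135, #136, #138, #139, #140, #142, #143, #146, #147, #149.
Seated jurors 1–8: #128, #129, #130, #131, #132, #133, #137, #141 (alternates #144, #145 not counted).
Of those, in Ward B: #128, #133, #137 → 3.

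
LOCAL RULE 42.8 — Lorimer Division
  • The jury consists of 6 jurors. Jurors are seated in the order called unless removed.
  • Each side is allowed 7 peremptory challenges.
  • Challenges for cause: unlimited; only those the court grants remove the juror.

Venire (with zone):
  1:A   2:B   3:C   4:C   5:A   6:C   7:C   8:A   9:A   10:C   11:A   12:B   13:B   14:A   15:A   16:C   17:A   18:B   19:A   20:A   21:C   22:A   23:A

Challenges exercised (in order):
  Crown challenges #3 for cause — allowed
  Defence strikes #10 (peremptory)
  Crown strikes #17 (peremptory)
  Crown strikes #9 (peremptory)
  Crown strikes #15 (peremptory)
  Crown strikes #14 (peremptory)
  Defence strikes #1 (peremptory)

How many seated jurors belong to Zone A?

2

Removed: #1, #3, #9, #10, #14, #15, #17.
Seated jurors 1–6: #2, #4, #5, #6, #7, #8.
Of those, in Zone A: #5, #8 → 2.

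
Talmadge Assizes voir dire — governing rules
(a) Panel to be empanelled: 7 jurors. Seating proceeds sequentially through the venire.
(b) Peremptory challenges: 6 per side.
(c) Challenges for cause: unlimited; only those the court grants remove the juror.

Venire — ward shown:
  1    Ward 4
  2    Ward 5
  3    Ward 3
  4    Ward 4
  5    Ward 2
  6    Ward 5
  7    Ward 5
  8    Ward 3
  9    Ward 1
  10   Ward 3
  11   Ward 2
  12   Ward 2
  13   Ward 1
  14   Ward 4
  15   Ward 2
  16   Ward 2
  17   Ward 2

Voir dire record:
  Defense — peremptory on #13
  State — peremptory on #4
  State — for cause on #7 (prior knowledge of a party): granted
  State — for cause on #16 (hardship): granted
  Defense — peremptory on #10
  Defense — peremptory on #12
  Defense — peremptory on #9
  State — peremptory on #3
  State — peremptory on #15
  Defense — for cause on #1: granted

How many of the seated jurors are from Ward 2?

3

Removed: #1, #3, #4, #7, #9, #10, #12, #13, #15, #16.
Seated jurors 1–7: #2, #5, #6, #8, #11, #14, #17.
Of those, in Ward 2: #5, #11, #17 → 3.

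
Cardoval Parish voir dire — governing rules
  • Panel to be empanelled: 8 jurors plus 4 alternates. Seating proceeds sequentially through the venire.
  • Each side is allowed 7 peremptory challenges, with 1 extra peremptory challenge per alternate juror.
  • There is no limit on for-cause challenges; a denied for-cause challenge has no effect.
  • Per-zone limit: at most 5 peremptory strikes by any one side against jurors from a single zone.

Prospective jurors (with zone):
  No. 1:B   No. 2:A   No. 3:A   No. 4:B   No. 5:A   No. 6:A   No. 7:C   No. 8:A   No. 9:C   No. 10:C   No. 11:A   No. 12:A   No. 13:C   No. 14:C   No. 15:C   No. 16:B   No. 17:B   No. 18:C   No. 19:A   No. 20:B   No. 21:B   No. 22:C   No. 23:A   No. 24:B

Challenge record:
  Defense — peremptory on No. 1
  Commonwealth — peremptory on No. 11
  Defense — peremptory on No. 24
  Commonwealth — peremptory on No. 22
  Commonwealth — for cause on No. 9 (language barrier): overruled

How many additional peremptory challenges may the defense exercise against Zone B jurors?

3

Defense peremptories so far: #1, #24 — 2 of 11 used, 9 left overall.
Against Zone B: #1, #24 — 2 used; per-zone cap 5 leaves 3.
Binding limit: min(9, 3) = 3.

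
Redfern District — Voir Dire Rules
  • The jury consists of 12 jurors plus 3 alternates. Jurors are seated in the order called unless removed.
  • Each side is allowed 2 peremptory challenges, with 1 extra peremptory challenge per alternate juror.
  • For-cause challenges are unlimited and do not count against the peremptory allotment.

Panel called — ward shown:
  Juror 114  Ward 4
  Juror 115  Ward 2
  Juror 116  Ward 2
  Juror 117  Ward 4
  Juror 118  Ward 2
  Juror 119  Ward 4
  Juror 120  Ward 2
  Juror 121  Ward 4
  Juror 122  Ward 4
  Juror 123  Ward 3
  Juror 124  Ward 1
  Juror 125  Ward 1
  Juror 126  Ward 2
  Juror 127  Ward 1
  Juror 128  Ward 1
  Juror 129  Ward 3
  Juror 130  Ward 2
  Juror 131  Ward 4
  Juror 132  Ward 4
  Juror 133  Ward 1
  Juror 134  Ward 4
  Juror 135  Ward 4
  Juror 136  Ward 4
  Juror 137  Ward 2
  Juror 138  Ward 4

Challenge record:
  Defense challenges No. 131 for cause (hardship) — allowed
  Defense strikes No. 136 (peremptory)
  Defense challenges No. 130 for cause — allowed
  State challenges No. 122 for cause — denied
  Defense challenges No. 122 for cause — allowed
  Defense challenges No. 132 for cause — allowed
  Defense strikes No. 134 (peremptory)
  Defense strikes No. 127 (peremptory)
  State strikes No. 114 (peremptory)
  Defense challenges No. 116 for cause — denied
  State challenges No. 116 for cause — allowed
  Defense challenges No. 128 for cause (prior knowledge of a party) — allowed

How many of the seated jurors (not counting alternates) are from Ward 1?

3

Removed: #114, #116, #122, #127, #128, #130, #131, #132, #134, #136.
Seated jurors 1–12: #115, #117, #118, #119, #120, #121, #123, #124, #125, #126, #129, #133 (alternates #135, #137, #138 not counted).
Of those, in Ward 1: #124, #125, #133 → 3.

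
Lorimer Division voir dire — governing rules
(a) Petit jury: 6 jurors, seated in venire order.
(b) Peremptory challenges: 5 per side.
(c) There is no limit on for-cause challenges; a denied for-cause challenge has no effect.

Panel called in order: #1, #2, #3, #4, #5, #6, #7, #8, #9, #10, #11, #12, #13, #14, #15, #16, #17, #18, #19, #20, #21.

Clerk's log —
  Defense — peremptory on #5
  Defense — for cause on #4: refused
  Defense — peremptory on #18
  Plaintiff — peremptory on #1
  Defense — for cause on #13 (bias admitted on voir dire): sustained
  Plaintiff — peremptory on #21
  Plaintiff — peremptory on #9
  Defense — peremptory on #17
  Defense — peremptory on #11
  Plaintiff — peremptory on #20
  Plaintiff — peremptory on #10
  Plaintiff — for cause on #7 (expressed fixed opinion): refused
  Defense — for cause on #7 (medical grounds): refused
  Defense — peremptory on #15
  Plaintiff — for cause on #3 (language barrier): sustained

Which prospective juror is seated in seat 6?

Removed: #1, #3, #5, #9, #10, #11, #13, #15, #17, #18, #20, #21. (#4, #7 stay — for-cause denied.)
Filling seats in venire order through position 6: #2, #4, #6, #7, #8, #12.
So seat 6 is #12.

12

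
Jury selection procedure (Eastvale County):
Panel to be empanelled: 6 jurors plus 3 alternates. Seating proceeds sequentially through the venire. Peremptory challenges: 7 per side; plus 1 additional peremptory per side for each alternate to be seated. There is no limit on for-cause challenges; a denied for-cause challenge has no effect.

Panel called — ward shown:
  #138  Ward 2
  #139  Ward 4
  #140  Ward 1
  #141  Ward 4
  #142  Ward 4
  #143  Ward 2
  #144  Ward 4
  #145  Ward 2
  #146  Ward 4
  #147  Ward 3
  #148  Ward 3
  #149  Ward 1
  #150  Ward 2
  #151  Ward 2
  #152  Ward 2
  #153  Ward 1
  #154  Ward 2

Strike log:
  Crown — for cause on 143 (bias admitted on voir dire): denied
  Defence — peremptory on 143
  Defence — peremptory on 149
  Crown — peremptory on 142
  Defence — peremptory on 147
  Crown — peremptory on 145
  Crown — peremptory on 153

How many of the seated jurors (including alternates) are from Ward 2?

3

Removed: #142, #143, #145, #147, #149, #153.
Seated (9 incl. alternates): #138, #139, #140, #141, #144, #146, #148, #150, #151.
Of those, in Ward 2: #138, #150, #151 → 3.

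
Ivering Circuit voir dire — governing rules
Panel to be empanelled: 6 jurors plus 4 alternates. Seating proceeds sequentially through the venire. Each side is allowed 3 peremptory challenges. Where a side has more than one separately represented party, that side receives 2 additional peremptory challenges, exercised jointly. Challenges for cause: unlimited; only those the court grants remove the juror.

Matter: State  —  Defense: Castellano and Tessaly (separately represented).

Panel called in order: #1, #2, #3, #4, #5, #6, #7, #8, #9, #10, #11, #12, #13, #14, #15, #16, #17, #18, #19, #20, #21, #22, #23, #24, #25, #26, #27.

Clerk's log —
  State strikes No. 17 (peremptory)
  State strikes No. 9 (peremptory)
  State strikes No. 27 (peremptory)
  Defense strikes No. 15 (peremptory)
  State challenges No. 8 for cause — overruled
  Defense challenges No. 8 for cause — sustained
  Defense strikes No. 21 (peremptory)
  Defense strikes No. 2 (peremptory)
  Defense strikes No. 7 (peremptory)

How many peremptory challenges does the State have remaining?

0

State allotment: 3.
State peremptories used: #17, #9, #27 — 3 (the for-cause on #8 doesn't count).
Remaining: 3 − 3 = 0.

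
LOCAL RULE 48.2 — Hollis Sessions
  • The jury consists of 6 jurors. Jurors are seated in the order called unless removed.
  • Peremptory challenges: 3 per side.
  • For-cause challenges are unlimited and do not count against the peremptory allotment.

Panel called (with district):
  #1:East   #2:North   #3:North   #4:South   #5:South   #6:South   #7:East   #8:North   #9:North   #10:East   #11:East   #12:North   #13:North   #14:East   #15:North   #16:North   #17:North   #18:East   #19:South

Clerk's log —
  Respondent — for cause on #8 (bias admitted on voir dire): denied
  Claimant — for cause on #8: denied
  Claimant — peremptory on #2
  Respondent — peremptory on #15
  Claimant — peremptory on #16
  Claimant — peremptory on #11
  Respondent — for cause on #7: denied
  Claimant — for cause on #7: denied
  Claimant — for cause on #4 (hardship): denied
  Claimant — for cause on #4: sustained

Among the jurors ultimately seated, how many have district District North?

Removed: #2, #4, #11, #15, #16.
Seated jurors 1–6: #1, #3, #5, #6, #7, #8.
Of those, in District North: #3, #8 → 2.

2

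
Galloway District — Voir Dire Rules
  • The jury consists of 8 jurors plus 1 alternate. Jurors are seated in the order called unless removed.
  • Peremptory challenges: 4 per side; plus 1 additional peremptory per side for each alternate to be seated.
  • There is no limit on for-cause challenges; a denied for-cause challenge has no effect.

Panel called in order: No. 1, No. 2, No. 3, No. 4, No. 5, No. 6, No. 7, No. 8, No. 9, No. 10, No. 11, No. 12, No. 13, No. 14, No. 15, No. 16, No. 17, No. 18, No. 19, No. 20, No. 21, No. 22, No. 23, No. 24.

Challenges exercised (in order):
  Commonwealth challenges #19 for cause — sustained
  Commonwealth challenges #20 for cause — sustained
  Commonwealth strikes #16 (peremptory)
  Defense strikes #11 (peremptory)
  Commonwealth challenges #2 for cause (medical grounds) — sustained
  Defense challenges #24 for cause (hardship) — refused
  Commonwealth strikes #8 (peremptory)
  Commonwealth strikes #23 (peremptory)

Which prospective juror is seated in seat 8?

10

Removed: #2, #8, #11, #16, #19, #20, #23. (#24 stays — for-cause denied.)
Seating in order: seats 1–8 → #1, #3, #4, #5, #6, #7, #9, #10; alternates → #12.
So seat 8 is #10.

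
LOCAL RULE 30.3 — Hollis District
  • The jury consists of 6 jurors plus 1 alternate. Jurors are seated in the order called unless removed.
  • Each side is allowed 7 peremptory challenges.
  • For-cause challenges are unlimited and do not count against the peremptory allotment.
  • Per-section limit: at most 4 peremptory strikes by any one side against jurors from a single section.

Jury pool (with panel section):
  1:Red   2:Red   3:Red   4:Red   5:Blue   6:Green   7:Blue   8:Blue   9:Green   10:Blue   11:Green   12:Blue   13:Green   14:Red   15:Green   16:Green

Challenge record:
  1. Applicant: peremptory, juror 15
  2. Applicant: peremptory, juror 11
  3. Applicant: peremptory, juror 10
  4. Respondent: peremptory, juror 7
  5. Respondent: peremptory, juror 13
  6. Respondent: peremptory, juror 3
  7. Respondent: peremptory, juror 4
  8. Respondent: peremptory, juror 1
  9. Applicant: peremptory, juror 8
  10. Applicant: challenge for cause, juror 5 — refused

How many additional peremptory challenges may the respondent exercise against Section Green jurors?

Respondent peremptories so far: #7, #13, #3, #4, #1 — 5 of 7 used, 2 left overall.
Against Section Green: #13 — 1 used; per-section cap 4 leaves 3.
Binding limit: min(2, 3) = 2.

2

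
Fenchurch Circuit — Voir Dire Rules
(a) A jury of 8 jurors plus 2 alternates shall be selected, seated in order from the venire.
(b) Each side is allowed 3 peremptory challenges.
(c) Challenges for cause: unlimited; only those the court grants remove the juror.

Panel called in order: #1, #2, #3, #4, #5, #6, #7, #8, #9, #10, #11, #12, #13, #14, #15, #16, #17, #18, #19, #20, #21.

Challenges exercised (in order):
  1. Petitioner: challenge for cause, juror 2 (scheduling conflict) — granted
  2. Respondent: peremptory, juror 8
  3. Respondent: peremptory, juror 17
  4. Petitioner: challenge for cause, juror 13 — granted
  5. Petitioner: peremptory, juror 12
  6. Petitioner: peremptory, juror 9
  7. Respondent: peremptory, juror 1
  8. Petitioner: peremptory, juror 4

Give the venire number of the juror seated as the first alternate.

16

Removed: #1, #2, #4, #8, #9, #12, #13, #17.
Filling seats in venire order through position 9: #3, #5, #6, #7, #10, #11, #14, #15, #16.
So alternate 1 is #16.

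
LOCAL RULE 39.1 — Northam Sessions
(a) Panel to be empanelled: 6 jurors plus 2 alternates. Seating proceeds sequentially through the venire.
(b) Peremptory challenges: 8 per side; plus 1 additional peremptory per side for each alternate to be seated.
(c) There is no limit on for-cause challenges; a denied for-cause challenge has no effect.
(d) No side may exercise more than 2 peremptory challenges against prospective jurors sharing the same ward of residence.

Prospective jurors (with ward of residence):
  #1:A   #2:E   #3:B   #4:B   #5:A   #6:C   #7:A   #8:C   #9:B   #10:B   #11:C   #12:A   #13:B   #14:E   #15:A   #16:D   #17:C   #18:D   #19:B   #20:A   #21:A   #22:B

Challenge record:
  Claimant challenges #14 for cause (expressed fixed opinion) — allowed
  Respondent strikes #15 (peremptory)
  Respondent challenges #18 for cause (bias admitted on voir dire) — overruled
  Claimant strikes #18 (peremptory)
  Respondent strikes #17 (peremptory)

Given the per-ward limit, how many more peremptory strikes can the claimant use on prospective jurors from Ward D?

1

Claimant peremptories so far: #18 — 1 of 10 used, 9 left overall.
Against Ward D: #18 — 1 used; per-ward cap 2 leaves 1.
Binding limit: min(9, 1) = 1.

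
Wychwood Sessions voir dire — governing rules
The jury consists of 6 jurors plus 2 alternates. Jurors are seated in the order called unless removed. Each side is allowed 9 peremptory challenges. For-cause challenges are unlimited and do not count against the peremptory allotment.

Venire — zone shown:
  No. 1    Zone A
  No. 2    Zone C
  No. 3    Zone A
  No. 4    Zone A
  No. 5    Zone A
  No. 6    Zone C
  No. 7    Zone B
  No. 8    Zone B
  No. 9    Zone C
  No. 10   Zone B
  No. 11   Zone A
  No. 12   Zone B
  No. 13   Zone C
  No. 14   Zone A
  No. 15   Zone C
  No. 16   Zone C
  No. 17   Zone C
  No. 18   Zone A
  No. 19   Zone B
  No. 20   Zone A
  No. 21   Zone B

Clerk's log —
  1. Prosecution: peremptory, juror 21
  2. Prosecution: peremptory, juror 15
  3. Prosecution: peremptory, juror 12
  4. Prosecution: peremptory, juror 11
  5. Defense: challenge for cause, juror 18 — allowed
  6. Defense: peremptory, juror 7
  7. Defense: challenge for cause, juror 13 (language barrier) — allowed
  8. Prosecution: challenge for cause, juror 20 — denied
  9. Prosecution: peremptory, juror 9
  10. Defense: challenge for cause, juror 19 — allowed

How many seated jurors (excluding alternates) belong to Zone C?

Removed: #7, #9, #11, #12, #13, #15, #18, #19, #21.
Seated jurors 1–6: #1, #2, #3, #4, #5, #6 (alternates #8, #10 not counted).
Of those, in Zone C: #2, #6 → 2.

2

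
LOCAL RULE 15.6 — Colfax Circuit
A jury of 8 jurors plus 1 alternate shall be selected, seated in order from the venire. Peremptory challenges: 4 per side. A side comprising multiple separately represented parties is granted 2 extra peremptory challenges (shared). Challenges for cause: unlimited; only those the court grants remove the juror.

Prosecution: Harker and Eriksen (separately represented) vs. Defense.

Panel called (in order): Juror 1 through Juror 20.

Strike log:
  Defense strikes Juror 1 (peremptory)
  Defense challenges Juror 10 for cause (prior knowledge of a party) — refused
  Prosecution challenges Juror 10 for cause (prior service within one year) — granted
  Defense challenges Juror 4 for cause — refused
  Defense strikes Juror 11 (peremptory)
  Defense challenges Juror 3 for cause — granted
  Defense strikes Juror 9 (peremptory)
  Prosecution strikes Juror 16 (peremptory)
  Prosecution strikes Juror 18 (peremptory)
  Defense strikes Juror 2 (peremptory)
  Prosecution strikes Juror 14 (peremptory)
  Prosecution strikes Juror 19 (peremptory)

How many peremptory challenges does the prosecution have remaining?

Prosecution allotment: 4 base + 2 multi-party = 6.
Prosecution peremptories used: #16, #18, #14, #19 — 4 (the for-cause on #10 doesn't count).
Remaining: 6 − 4 = 2.

2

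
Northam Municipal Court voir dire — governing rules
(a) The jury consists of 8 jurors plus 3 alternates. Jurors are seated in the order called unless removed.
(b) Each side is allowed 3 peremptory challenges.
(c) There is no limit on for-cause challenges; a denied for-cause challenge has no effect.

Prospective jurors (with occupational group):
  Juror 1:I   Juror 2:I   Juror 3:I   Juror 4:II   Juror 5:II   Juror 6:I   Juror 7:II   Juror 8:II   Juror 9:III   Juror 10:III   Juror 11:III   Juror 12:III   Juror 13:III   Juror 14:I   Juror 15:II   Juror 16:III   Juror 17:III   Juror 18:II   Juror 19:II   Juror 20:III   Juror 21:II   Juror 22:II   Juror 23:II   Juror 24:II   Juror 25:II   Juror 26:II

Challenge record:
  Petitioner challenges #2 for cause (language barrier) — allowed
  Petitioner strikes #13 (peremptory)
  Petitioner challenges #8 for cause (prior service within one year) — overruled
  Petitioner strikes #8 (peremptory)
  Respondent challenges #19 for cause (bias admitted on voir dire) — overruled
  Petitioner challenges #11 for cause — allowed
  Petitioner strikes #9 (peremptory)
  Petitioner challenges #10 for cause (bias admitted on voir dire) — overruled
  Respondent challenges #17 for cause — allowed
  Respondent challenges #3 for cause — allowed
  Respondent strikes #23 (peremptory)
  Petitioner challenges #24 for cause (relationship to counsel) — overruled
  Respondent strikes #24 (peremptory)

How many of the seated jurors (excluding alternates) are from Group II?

3

Removed: #2, #3, #8, #9, #11, #13, #17, #23, #24.
Seated jurors 1–8: #1, #4, #5, #6, #7, #10, #12, #14 (alternates #15, #16, #18 not counted).
Of those, in Group II: #4, #5, #7 → 3.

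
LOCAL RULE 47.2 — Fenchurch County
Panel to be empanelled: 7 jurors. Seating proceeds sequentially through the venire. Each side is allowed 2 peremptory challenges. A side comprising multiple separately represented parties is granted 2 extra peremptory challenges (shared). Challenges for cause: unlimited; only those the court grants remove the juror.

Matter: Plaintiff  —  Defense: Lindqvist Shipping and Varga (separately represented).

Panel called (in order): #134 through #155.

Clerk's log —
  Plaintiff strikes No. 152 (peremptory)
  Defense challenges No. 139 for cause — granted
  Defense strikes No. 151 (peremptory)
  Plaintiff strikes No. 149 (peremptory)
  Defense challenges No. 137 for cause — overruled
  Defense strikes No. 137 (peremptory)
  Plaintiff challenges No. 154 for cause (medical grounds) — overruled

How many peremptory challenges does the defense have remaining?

Defense allotment: 2 base + 2 multi-party = 4.
Defense peremptories used: #151, #137 — 2 (for-cause on #139, #137 don't count).
Remaining: 4 − 2 = 2.

2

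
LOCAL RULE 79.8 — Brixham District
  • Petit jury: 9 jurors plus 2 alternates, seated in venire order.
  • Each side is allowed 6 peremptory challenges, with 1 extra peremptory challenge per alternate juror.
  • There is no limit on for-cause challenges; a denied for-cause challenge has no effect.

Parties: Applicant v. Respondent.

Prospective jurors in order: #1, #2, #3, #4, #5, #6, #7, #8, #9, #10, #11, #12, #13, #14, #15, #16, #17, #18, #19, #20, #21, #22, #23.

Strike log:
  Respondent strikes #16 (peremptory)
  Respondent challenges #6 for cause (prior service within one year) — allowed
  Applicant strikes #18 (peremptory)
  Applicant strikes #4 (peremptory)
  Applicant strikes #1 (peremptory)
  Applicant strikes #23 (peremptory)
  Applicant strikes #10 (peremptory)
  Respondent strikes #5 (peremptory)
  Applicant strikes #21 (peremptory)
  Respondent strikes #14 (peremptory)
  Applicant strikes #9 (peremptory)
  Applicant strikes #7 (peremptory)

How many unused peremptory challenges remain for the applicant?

0

Applicant allotment: 6 base + 1 × 2 alternates = 8.
Applicant peremptories used: #18, #4, #1, #23, #10, #21, #9, #7 — 8.
Remaining: 8 − 8 = 0.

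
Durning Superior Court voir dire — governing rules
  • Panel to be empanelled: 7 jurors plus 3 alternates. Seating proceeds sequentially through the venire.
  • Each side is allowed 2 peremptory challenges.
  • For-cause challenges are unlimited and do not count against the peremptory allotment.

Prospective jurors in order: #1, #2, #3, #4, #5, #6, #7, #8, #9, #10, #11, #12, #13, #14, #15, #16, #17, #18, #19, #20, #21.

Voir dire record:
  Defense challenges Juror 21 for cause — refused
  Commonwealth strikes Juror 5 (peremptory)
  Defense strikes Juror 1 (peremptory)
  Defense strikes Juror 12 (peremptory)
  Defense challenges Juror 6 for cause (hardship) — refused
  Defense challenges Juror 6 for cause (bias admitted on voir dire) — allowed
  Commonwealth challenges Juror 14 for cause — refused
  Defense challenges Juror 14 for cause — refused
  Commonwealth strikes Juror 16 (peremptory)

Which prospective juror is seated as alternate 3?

14

Removed: #1, #5, #6, #12, #16. (#14, #21 stay — for-cause denied.)
Filling seats in venire order through position 10: #2, #3, #4, #7, #8, #9, #10, #11, #13, #14.
So alternate 3 is #14.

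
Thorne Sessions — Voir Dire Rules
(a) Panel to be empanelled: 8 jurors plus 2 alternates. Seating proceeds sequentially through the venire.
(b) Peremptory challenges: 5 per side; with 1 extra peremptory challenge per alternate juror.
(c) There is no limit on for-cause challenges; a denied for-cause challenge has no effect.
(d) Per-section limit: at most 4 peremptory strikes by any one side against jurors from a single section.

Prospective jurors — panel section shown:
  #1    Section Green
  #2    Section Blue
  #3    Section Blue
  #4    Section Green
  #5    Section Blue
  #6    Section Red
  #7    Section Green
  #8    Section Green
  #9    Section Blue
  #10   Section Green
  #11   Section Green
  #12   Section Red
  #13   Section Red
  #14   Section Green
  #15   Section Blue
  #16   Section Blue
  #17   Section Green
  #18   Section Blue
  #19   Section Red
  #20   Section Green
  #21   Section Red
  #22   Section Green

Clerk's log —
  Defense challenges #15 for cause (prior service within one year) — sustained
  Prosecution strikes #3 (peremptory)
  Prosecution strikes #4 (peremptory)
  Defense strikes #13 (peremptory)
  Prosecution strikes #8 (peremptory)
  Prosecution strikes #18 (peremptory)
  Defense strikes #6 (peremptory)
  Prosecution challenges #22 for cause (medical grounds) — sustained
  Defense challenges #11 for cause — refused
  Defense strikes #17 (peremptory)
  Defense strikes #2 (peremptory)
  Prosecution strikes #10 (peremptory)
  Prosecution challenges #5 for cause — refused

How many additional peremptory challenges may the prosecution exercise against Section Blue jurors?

Prosecution peremptories so far: #3, #4, #8, #18, #10 — 5 of 7 used, 2 left overall.
Against Section Blue: #3, #18 — 2 used; per-section cap 4 leaves 2.
Binding limit: min(2, 2) = 2.

2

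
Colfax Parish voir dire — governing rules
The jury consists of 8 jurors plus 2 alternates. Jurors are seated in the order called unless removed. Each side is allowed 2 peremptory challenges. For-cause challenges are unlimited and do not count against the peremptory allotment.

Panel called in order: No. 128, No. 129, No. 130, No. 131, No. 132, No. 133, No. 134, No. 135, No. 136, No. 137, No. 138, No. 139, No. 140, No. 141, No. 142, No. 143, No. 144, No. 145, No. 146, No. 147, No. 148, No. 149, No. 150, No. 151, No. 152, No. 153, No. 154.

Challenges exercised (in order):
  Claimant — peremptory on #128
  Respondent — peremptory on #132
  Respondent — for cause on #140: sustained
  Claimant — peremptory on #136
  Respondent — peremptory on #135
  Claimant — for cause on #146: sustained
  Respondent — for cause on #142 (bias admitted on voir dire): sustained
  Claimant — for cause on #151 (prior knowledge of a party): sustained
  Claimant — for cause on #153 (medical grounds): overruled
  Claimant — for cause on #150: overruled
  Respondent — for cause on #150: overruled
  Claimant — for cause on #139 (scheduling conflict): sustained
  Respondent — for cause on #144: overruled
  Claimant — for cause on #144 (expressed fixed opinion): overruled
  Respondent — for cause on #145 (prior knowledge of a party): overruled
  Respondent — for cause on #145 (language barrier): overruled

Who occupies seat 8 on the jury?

Removed: #128, #132, #135, #136, #139, #140, #142, #146, #151. (#144, #145, #150, #153 stay — for-cause denied.)
Filling seats in venire order through position 8: #129, #130, #131, #133, #134, #137, #138, #141.
So seat 8 is #141.

141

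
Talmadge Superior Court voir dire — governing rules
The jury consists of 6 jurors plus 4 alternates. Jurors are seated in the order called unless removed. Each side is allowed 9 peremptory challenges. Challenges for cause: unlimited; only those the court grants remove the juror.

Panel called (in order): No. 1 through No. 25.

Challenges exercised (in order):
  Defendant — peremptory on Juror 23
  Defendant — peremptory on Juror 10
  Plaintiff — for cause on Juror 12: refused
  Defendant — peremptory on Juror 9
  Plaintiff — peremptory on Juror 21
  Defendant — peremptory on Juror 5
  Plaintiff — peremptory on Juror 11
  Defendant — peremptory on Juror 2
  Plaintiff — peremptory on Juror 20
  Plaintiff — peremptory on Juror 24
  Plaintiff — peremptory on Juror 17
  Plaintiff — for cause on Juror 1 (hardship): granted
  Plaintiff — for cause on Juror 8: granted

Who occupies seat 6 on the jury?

13

Removed: #1, #2, #5, #8, #9, #10, #11, #17, #20, #21, #23, #24. (#12 stays — for-cause denied.)
Seating in order: seats 1–6 → #3, #4, #6, #7, #12, #13; alternates → #14, #15, #16, #18.
So seat 6 is #13.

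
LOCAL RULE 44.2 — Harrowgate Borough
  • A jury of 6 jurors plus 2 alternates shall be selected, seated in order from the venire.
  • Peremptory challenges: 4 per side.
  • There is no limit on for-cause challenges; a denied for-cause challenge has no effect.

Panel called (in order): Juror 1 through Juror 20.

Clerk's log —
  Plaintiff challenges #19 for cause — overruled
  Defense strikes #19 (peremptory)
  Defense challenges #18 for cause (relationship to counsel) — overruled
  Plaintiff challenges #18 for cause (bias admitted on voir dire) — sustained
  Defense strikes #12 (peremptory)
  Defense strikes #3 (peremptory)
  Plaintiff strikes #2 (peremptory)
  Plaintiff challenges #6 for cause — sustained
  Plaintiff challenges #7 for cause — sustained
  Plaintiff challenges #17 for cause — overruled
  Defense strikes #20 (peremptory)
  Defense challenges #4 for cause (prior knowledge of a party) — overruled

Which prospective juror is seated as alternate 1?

Removed: #2, #3, #6, #7, #12, #18, #19, #20. (#4, #17 stay — for-cause denied.)
Seating in order: seats 1–6 → #1, #4, #5, #8, #9, #10; alternates → #11, #13.
So alternate 1 is #11.

11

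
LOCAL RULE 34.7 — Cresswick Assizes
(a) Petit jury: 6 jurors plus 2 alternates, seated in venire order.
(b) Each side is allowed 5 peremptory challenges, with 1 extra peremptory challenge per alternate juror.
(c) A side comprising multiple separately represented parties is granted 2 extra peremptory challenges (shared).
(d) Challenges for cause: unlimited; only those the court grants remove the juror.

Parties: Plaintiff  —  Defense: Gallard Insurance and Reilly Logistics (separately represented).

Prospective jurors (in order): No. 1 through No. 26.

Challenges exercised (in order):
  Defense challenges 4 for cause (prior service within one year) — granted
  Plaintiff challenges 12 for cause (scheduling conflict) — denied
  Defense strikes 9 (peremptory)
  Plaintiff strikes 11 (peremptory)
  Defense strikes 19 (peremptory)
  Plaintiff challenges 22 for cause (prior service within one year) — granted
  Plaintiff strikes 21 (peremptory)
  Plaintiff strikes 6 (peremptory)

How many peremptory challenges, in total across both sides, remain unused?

Plaintiff allotment: 5 base + 1 × 2 alternates = 7. Defense allotment: 5 base + 1 × 2 alternates + 2 multi-party = 9.
Plaintiff peremptories used: #11, #21, #6 — 3 (for-cause on #12, #22 don't count).
Defense peremptories used: #9, #19 — 2 (the for-cause on #4 doesn't count).
Remaining: (7 − 3) + (9 − 2) = 11.

11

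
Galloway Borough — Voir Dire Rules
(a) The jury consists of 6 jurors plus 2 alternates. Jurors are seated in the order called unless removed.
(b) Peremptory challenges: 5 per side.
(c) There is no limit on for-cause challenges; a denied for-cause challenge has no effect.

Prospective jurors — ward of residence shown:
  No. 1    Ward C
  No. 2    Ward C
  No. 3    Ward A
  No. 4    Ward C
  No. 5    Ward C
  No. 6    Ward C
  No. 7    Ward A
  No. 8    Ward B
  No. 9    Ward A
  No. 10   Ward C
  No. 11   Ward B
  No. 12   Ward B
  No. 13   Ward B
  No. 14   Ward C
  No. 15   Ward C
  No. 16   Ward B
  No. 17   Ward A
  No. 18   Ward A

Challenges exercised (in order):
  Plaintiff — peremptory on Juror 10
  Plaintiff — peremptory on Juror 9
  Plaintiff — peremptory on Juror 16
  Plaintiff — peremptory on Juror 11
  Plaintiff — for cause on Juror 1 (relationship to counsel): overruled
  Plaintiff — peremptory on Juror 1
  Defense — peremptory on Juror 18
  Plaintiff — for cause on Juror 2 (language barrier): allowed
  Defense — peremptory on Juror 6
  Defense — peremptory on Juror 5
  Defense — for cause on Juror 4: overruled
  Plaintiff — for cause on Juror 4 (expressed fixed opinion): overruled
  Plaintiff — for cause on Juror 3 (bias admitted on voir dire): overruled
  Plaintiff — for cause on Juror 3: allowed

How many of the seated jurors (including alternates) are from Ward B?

3

Removed: #1, #2, #3, #5, #6, #9, #10, #11, #16, #18.
Seated (8 incl. alternates): #4, #7, #8, #12, #13, #14, #15, #17.
Of those, in Ward B: #8, #12, #13 → 3.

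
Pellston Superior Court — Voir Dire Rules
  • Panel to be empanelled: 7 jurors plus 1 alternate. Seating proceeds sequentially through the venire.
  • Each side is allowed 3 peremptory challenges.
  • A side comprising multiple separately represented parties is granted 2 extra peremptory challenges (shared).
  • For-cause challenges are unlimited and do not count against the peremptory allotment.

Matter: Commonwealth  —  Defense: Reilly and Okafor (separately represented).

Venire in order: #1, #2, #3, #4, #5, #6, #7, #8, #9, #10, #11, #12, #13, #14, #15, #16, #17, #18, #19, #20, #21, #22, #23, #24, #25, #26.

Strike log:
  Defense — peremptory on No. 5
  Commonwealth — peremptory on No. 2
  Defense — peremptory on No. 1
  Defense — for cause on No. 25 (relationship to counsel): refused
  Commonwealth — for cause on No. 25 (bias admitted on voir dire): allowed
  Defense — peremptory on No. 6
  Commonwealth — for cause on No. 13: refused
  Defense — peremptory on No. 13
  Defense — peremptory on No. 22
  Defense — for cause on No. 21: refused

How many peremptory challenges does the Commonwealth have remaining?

Commonwealth allotment: 3.
Commonwealth peremptories used: #2 — 1 (for-cause on #25, #13 don't count).
Remaining: 3 − 1 = 2.

2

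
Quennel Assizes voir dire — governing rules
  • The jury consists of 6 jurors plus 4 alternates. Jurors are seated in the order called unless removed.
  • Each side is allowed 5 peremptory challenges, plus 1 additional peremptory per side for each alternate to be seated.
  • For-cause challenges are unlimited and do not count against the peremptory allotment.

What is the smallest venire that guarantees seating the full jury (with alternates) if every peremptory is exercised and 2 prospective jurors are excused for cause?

30

Seats to fill: 6 + 4 alternates = 10.
Peremptories: 5 + 1×4 = 9 per side × 2 sides = 18.
For-cause removals: 2.
Minimum venire: 10 + 18 + 2 = 30.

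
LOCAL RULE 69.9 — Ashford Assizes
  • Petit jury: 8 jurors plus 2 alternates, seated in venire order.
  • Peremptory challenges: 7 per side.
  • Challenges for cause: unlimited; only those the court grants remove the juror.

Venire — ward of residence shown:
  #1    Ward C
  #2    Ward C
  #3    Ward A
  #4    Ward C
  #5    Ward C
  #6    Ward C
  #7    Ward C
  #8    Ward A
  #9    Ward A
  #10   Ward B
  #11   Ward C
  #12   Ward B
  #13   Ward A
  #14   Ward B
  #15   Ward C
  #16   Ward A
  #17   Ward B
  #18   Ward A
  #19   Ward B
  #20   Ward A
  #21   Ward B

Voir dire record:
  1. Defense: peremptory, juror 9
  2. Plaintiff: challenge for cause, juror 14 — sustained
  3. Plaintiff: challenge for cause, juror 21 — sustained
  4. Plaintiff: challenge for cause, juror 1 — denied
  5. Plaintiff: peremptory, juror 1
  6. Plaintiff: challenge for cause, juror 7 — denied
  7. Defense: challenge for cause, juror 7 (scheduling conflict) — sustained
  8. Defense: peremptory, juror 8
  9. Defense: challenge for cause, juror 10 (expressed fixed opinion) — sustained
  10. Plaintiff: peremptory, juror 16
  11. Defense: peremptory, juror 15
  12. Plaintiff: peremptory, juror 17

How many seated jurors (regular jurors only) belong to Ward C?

Removed: #1, #7, #8, #9, #10, #14, #15, #16, #17, #21.
Seated jurors 1–8: #2, #3, #4, #5, #6, #11, #12, #13 (alternates #18, #19 not counted).
Of those, in Ward C: #2, #4, #5, #6, #11 → 5.

5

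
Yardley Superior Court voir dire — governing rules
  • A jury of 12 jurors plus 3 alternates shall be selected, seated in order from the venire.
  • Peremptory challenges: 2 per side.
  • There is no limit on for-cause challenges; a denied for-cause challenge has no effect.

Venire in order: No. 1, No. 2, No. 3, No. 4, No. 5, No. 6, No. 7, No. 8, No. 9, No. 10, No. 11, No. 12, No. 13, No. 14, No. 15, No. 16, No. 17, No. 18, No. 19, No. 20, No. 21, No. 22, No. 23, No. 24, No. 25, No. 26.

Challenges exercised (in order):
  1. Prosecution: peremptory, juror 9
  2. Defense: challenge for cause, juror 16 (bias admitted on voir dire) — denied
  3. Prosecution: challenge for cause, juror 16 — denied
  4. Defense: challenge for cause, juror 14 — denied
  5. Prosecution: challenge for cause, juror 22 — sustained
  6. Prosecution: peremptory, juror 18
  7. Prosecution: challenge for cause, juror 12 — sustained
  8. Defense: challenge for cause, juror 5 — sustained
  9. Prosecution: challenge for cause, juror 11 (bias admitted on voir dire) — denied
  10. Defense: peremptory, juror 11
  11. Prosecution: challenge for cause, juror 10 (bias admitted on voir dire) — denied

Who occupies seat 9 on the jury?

Removed: #5, #9, #11, #12, #18, #22. (#10, #14, #16 stay — for-cause denied.)
Seating in order: seats 1–12 → #1, #2, #3, #4, #6, #7, #8, #10, #13, #14, #15, #16; alternates → #17, #19, #20.
So seat 9 is #13.

13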